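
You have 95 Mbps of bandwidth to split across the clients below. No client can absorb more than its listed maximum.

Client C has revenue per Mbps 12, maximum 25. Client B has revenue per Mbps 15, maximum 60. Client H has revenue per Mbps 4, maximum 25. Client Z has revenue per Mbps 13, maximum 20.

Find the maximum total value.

Highest revenue per Mbps first: Client B 15 > Client Z 13 > Client C 12 > Client H 4.
Client B takes 60 to reach its cap of 60 → 35 left.
Give Client Z 20 to hit its cap of 20 → 15 left.
Only 15 left; Client C takes them to reach 15.
Total = 12×15 + 15×60 + 13×20 = 1340.

1340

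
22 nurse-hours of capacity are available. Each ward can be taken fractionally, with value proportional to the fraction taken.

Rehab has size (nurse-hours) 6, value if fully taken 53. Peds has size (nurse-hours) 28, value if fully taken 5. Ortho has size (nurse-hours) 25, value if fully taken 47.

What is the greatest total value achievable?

Rank by value-to-size ratio: Rehab 53/6≈8.83, Ortho 47/25≈1.88, Peds 5/28≈0.179.
Rehab: take in full, 6 nurse-hours for value 53 — 16 left.
Fill the last 16 nurse-hours with part of Ortho: 16/25 of it earns 30.08.
Total value = 83.08.

83.08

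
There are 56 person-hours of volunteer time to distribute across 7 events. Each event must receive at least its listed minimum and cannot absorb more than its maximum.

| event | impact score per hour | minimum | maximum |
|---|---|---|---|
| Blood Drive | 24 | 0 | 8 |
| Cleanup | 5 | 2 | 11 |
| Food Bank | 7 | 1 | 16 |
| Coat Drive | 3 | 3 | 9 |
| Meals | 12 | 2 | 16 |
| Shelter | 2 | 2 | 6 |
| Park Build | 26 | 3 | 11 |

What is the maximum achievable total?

791

Meeting every minimum uses 0+2+1+3+2+2+3 = 13 person-hours, leaving 43.
Rank by impact score per hour: Park Build 26 > Blood Drive 24 > Meals 12 > Food Bank 7 > Cleanup 5 > Coat Drive 3 > Shelter 2.
Park Build takes 8 more to reach its cap of 11 ; 35 left.
Give Blood Drive 8 more to hit its cap of 8 ; 27 left.
Meals: +14 to 16 (cap) ; 13 left.
Food Bank has room for 15 more but only 13 remain, so it gets 14.
Total = 24×8 + 5×2 + 7×14 + 3×3 + 12×16 + 2×2 + 26×11 = 791.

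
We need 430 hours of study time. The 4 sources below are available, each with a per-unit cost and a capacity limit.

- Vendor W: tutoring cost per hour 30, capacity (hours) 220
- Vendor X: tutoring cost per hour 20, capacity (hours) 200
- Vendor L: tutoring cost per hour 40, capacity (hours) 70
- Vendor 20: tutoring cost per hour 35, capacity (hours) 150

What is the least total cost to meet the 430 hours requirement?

10950

Fill from the cheapest source first.
Vendor X at 20: take all 200 hours — 230 still needed.
Take 220 from Vendor W at 30 — need 10 more.
Vendor 20 (35): take the remaining 10 — done.
Vendor L: unused.
Cost = 200×20 + 220×30 + 10×35 = 10950.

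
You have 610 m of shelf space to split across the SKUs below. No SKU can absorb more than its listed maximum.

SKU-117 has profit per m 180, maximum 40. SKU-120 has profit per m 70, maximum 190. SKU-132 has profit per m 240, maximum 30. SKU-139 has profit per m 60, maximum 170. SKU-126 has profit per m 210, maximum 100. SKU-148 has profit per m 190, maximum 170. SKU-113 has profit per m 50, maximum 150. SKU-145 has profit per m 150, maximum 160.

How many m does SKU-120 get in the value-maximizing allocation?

Rank by profit per m: SKU-132 240 > SKU-126 210 > SKU-148 190 > SKU-117 180 > SKU-145 150 > SKU-120 70 > SKU-139 60 > SKU-113 50.
Give SKU-132 30 to hit its cap of 30 ; 580 left.
SKU-126: +100 to 100 (cap) ; 480 left.
SKU-148: +170 to 170 (cap) ; 310 left.
Give SKU-117 40 to hit its cap of 40 ; 270 left.
SKU-145 takes 160 to reach its cap of 160 ; 110 left.
Only 110 left; SKU-120 takes them to reach 110.

110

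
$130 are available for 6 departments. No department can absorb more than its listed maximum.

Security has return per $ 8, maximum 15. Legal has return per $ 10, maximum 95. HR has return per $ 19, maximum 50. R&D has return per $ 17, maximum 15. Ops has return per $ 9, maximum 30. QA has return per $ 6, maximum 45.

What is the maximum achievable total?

1855

Highest return per $ first: HR 19 > R&D 17 > Legal 10 > Ops 9 > Security 8 > QA 6.
Give HR 50 to hit its cap of 50 → 80 left.
R&D: +15 to 15 (cap) → 65 left.
Legal has room for 95 but only 65 remain, so it gets 65.
Total = 10×65 + 19×50 + 17×15 = 1855.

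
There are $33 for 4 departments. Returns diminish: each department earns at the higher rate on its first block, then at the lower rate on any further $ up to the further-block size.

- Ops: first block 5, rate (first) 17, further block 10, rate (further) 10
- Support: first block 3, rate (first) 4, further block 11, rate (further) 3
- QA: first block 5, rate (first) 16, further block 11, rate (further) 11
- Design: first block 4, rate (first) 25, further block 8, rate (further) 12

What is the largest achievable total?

Rank every tier by rate: Design/T1 25 > Ops/T1 17 > QA/T1 16 > Design/T2 12 > QA/T2 11 > Ops/T2 10 > Support/T1 4 > Support/T2 3.
Fill Design T1 block (4 at 25) — 29 left.
Ops/T1 (17): +5 — 24 left.
QA/T1 (16): +5 — 19 left.
Design T2 at 12: fill all 8 — 11 left.
Fill QA T2 block (11 at 11) — 0 left.
Total = 25×4 + 17×5 + 16×5 + 12×8 + 11×11 = 482.

482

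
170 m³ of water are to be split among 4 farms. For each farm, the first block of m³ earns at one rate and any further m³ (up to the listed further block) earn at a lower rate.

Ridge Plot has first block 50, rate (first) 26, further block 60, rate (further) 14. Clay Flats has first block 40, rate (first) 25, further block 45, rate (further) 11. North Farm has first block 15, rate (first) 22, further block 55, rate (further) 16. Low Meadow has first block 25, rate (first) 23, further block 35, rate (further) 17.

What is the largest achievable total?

Treat each block as its own option and order by rate: Ridge Plot/first 26 > Clay Flats/first 25 > Low Meadow/first 23 > North Farm/first 22 > Low Meadow/second 17 > North Farm/second 16 > Ridge Plot/second 14 > Clay Flats/second 11.
Ridge Plot/first (26): +50 — 120 left.
Clay Flats first at 25: fill all 40 — 80 left.
Fill Low Meadow first block (25 at 23) — 55 left.
North Farm/first (22): +15 — 40 left.
Low Meadow second at 17: fill all 35 — 5 left.
North Farm second at 16: only 5 left, fill 5.
Total = 26×50 + 25×40 + 23×25 + 22×15 + 17×35 + 16×5 = 3880.

3880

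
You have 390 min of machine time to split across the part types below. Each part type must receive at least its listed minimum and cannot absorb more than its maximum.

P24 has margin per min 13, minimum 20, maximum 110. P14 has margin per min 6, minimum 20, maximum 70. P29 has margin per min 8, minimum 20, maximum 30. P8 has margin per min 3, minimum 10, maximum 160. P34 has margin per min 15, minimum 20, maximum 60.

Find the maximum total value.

3350

Meeting every minimum uses 20+20+20+10+20 = 90 min, leaving 300.
Rank by margin per min: P34 15 > P24 13 > P29 8 > P14 6 > P8 3.
P34: +40 to 60 (cap) — 260 left.
P24 takes 90 more to reach its cap of 110 — 170 left.
P29 takes 10 more to reach its cap of 30 — 160 left.
P14: +50 to 70 (cap) — 110 left.
P8 has room for 150 more but only 110 remain, so it gets 120.
Total = 13×110 + 6×70 + 8×30 + 3×120 + 15×60 = 3350.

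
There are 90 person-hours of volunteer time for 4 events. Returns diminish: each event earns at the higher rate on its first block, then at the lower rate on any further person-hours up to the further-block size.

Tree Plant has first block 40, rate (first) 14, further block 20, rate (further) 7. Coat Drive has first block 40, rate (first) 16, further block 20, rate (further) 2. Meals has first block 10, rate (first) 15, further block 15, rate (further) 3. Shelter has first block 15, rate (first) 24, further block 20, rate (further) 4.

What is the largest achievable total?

1500

Rank every tier by rate: Shelter/tier1 24 > Coat Drive/tier1 16 > Meals/tier1 15 > Tree Plant/tier1 14 > Tree Plant/tier2 7 > Shelter/tier2 4 > Meals/tier2 3 > Coat Drive/tier2 2.
Shelter/tier1 (24): +15 ; 75 left.
Coat Drive/tier1 (16): +40 ; 35 left.
Fill Meals tier1 block (10 at 15) ; 25 left.
25 remain; put them into Tree Plant tier1 at 14.
Total = 24×15 + 16×40 + 15×10 + 14×25 = 1500.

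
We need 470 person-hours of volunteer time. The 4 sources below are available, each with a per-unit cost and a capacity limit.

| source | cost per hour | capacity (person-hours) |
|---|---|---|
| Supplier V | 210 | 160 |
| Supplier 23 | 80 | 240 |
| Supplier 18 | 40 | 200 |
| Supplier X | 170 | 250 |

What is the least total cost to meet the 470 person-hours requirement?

32300

Use sources in increasing cost order.
Supplier 18 at 40: take all 200 person-hours ; 270 still needed.
Supplier 23 at 80: take all 240 person-hours ; 30 still needed.
Supplier X (170): take the remaining 30 ; done.
Supplier V: unused.
Cost = 200×40 + 240×80 + 30×170 = 32300.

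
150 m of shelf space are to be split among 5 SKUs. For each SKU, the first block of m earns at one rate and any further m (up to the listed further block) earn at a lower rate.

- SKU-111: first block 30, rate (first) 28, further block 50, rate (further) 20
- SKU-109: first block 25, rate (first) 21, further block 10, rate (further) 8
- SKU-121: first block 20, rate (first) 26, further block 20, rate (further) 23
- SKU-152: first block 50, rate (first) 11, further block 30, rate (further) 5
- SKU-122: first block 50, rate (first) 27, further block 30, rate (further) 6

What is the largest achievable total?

Order all 10 blocks by rate: SKU-111/T1 28 > SKU-122/T1 27 > SKU-121/T1 26 > SKU-121/T2 23 > SKU-109/T1 21 > SKU-111/T2 20 > SKU-152/T1 11 > SKU-109/T2 8 > SKU-122/T2 6 > SKU-152/T2 5.
SKU-111 T1 at 28: fill all 30 — 120 left.
SKU-122 T1 at 27: fill all 50 — 70 left.
SKU-121 T1 at 26: fill all 20 — 50 left.
SKU-121 T2 at 23: fill all 20 — 30 left.
SKU-109 T1 at 21: fill all 25 — 5 left.
SKU-111/T2: +5 of 50 at 20; pool empty.
Total = 28×30 + 27×50 + 26×20 + 23×20 + 21×25 + 20×5 = 3795.

3795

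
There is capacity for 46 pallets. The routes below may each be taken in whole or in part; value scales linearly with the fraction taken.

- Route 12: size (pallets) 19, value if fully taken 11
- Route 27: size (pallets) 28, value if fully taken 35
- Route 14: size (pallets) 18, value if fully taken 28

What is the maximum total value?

Sort by value density: Route 14 28/18≈1.56, Route 27 35/28≈1.25, Route 12 11/19≈0.579.
Route 14: take in full, 18 pallets for value 28 ; 28 left.
All 28 pallets of Route 27 fit (value 35) ; 0 remain.
Total value = 63.

63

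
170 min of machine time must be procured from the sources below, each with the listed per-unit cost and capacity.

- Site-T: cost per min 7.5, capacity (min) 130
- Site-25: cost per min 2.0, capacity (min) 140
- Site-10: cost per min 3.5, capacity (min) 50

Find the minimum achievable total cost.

385

Fill from the cheapest source first.
Take 140 from Site-25 at 2.0 — need 30 more.
Site-10 (3.5): take the remaining 30 — done.
Site-T: unused.
Cost = 140×2.0 + 30×3.5 = 385.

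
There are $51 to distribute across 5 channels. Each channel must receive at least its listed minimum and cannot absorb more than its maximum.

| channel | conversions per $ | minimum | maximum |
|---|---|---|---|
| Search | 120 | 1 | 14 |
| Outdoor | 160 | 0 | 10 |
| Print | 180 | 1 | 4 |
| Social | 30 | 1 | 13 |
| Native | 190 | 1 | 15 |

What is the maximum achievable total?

7090

Meeting every minimum uses 1+0+1+1+1 = 4 $, leaving 47.
Order the channels by conversions per $: Native 190 > Print 180 > Outdoor 160 > Search 120 > Social 30.
Native takes 14 more to reach its cap of 15 → 33 left.
Print: +3 to 4 (cap) → 30 left.
Outdoor: +10 to 10 (cap) → 20 left.
Search takes 13 more to reach its cap of 14 → 7 left.
Only 7 left; Social takes them to reach 8.
Total = 120×14 + 160×10 + 180×4 + 30×8 + 190×15 = 7090.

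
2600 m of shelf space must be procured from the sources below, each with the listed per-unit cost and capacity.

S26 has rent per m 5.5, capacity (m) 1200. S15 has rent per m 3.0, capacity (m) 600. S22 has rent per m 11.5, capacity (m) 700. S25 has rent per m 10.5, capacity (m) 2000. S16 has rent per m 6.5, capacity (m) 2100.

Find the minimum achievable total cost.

Use sources in increasing cost order.
S15 at 3.0: take all 600 m → 2000 still needed.
S26 (5.5): use full 1200 → 800 m to go.
Take 800 from S16 at 6.5 to finish.
S25, S22: unused.
Cost = 600×3.0 + 1200×5.5 + 800×6.5 = 13600.

13600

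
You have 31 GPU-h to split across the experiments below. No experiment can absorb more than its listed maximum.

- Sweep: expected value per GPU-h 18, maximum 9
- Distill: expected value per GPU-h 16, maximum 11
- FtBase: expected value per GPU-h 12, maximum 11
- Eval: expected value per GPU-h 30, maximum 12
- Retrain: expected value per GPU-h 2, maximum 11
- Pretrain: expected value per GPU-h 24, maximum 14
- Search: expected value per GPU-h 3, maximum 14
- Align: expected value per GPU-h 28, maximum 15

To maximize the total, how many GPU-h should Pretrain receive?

4

Highest expected value per GPU-h first: Eval 30 > Align 28 > Pretrain 24 > Sweep 18 > Distill 16 > FtBase 12 > Search 3 > Retrain 2.
Give Eval 12 to hit its cap of 12 ; 19 left.
Give Align 15 to hit its cap of 15 ; 4 left.
Pretrain: +4 (room for 14) → 4. Pool exhausted.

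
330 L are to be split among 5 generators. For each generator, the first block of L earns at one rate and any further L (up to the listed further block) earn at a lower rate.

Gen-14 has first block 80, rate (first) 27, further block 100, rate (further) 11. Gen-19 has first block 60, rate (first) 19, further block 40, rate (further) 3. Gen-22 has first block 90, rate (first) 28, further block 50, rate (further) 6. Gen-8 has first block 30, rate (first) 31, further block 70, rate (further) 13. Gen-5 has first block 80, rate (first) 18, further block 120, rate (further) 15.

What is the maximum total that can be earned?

8010

Order all 10 blocks by rate: Gen-8/first 31 > Gen-22/first 28 > Gen-14/first 27 > Gen-19/first 19 > Gen-5/first 18 > Gen-5/second 15 > Gen-8/second 13 > Gen-14/second 11 > Gen-22/second 6 > Gen-19/second 3.
Fill Gen-8 first block (30 at 31) — 300 left.
Gen-22/first (28): +90 — 210 left.
Gen-14 first at 27: fill all 80 — 130 left.
Fill Gen-19 first block (60 at 19) — 70 left.
Gen-5/first: +70 of 80 at 18; pool empty.
Total = 31×30 + 28×90 + 27×80 + 19×60 + 18×70 = 8010.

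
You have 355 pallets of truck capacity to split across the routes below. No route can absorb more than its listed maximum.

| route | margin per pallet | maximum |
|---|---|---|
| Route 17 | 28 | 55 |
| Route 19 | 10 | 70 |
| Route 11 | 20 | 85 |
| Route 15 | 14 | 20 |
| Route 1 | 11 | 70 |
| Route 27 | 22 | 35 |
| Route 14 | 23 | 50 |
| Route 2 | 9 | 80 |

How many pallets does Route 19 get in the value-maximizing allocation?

40

Order the routes by margin per pallet: Route 17 28 > Route 14 23 > Route 27 22 > Route 11 20 > Route 15 14 > Route 1 11 > Route 19 10 > Route 2 9.
Give Route 17 55 to hit its cap of 55 — 300 left.
Give Route 14 50 to hit its cap of 50 — 250 left.
Give Route 27 35 to hit its cap of 35 — 215 left.
Route 11: +85 to 85 (cap) — 130 left.
Give Route 15 20 to hit its cap of 20 — 110 left.
Route 1: +70 to 70 (cap) — 40 left.
Route 19: +40 (room for 70) → 40. Pool exhausted.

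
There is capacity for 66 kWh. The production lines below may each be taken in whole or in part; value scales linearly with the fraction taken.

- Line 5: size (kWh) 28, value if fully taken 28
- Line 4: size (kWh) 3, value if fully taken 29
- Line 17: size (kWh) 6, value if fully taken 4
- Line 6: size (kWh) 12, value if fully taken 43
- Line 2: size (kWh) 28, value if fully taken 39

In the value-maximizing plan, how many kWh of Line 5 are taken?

23

Rank by value-to-size ratio: Line 4 29/3≈9.67, Line 6 43/12≈3.58, Line 2 39/28≈1.39, Line 5 28/28≈1, Line 17 4/6≈0.667.
Line 4: take in full, 3 kWh for value 29 ; 63 left.
Take all of Line 6 (12 kWh, value 43) ; 51 kWh left.
All 28 kWh of Line 2 fit (value 39) ; 23 remain.
Only 23 kWh remain; take 23/28 of Line 5 for value 28×23/28 = 23.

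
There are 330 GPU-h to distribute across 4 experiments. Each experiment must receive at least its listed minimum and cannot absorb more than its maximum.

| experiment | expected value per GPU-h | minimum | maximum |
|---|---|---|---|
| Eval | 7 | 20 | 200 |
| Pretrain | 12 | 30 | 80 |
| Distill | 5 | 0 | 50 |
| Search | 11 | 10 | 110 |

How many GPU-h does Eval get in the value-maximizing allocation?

140

Meeting every minimum uses 20+30+0+10 = 60 GPU-h, leaving 270.
Order the experiments by expected value per GPU-h: Pretrain 12 > Search 11 > Eval 7 > Distill 5.
Pretrain: +50 to 80 (cap) — 220 left.
Search: +100 to 110 (cap) — 120 left.
Eval has room for 180 more but only 120 remain, so it gets 140.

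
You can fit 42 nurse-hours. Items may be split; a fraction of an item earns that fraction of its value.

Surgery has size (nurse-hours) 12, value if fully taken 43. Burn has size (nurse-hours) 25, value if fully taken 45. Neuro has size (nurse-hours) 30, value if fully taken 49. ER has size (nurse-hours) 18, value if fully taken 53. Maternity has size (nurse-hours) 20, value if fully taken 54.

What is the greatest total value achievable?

Best value per unit of size first: Surgery 43/12≈3.58, ER 53/18≈2.94, Maternity 54/20≈2.7, Burn 45/25≈1.8, Neuro 49/30≈1.63.
All 12 nurse-hours of Surgery fit (value 43) → 30 remain.
All 18 nurse-hours of ER fit (value 53) → 12 remain.
12 nurse-hours left: a 12/20 share of Maternity gives 54×12/20 = 32.4.
Total value = 128.4.

128.4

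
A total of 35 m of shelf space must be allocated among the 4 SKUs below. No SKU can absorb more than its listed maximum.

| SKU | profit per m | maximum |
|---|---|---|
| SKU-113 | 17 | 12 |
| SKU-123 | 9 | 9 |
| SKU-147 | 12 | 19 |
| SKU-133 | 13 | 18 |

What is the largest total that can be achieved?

498

Rank by profit per m: SKU-113 17 > SKU-133 13 > SKU-147 12 > SKU-123 9.
Give SKU-113 12 to hit its cap of 12 — 23 left.
Give SKU-133 18 to hit its cap of 18 — 5 left.
SKU-147: +5 (room for 19) → 5. Pool exhausted.
Total = 17×12 + 12×5 + 13×18 = 498.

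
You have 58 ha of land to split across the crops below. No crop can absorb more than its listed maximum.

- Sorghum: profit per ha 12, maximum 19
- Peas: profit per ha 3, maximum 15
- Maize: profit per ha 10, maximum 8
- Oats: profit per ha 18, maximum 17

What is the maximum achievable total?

Order the crops by profit per ha: Oats 18 > Sorghum 12 > Maize 10 > Peas 3.
Oats: +17 to 17 (cap) — 41 left.
Sorghum: +19 to 19 (cap) — 22 left.
Maize: +8 to 8 (cap) — 14 left.
Peas has room for 15 but only 14 remain, so it gets 14.
Total = 12×19 + 3×14 + 10×8 + 18×17 = 656.

656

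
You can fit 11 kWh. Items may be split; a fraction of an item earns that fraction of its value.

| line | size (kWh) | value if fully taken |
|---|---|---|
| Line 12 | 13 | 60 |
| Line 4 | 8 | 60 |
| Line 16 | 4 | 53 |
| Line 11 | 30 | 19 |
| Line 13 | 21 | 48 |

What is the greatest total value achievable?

Best value per unit of size first: Line 16 53/4≈13.2, Line 4 60/8≈7.5, Line 12 60/13≈4.62, Line 13 48/21≈2.29, Line 11 19/30≈0.633.
Line 16: take in full, 4 kWh for value 53 → 7 left.
7 kWh left: a 7/8 share of Line 4 gives 60×7/8 = 52.5.
Total value = 105.5.

105.5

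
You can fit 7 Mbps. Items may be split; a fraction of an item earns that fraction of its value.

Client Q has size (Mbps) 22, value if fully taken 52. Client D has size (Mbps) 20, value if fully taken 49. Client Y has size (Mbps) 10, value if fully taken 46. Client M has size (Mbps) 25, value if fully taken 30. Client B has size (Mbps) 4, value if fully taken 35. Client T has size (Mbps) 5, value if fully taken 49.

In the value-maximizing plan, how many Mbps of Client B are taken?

2

Sort by value density: Client T 49/5≈9.8, Client B 35/4≈8.75, Client Y 46/10≈4.6, Client D 49/20≈2.45, Client Q 52/22≈2.36, Client M 30/25≈1.2.
Take all of Client T (5 Mbps, value 49) ; 2 Mbps left.
2 Mbps left: a 2/4 share of Client B gives 35×2/4 = 17.5.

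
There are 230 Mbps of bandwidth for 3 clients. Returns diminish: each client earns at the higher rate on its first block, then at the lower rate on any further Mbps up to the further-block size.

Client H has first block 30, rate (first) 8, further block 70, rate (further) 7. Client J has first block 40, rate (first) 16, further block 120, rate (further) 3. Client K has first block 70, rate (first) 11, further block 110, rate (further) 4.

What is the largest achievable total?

Order all 6 blocks by rate: Client J/first 16 > Client K/first 11 > Client H/first 8 > Client H/second 7 > Client K/second 4 > Client J/second 3.
Client J first at 16: fill all 40 → 190 left.
Client K/first (11): +70 → 120 left.
Client H/first (8): +30 → 90 left.
Client H second at 7: fill all 70 → 20 left.
20 remain; put them into Client K second at 4.
Total = 16×40 + 11×70 + 8×30 + 7×70 + 4×20 = 2220.

2220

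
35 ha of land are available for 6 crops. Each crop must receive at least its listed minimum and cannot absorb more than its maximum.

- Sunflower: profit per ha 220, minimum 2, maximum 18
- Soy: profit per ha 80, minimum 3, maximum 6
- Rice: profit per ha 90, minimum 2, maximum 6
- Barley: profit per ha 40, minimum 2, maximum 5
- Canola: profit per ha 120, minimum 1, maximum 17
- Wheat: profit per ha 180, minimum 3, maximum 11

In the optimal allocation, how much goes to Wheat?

Meeting every minimum uses 2+3+2+2+1+3 = 13 ha, leaving 22.
Order the crops by profit per ha: Sunflower 220 > Wheat 180 > Canola 120 > Rice 90 > Soy 80 > Barley 40.
Sunflower: +16 to 18 (cap) — 6 left.
Wheat has room for 8 more but only 6 remain, so it gets 9.

9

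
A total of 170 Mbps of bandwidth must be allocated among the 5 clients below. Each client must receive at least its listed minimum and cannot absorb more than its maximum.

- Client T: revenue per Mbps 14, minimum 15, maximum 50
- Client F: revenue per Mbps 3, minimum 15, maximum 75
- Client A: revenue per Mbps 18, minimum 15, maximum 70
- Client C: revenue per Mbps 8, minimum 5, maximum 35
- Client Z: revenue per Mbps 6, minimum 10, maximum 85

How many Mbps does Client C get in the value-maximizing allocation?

Meeting every minimum uses 15+15+15+5+10 = 60 Mbps, leaving 110.
Rank by revenue per Mbps: Client A 18 > Client T 14 > Client C 8 > Client Z 6 > Client F 3.
Client A: +55 to 70 (cap) → 55 left.
Client T takes 35 more to reach its cap of 50 → 20 left.
Client C has room for 30 more but only 20 remain, so it gets 25.

25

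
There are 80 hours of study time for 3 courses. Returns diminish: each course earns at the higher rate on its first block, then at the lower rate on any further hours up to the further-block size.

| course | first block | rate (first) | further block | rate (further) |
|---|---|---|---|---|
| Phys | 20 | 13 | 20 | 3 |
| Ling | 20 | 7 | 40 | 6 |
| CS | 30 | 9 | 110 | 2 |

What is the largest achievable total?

Rank every tier by rate: Phys/T1 13 > CS/T1 9 > Ling/T1 7 > Ling/T2 6 > Phys/T2 3 > CS/T2 2.
Phys T1 at 13: fill all 20 ; 60 left.
Fill CS T1 block (30 at 9) ; 30 left.
Ling T1 at 7: fill all 20 ; 10 left.
Ling/T2: +10 of 40 at 6; pool empty.
Total = 13×20 + 9×30 + 7×20 + 6×10 = 730.

730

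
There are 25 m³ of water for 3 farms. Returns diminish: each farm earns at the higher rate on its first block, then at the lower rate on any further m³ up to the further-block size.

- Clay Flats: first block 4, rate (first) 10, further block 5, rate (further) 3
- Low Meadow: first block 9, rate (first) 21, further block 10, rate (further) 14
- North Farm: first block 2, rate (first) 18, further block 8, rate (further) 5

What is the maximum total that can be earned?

405

Rank every tier by rate: Low Meadow/T1 21 > North Farm/T1 18 > Low Meadow/T2 14 > Clay Flats/T1 10 > North Farm/T2 5 > Clay Flats/T2 3.
Fill Low Meadow T1 block (9 at 21) — 16 left.
Fill North Farm T1 block (2 at 18) — 14 left.
Low Meadow T2 at 14: fill all 10 — 4 left.
Clay Flats/T1 (10): +4 — 0 left.
Total = 21×9 + 18×2 + 14×10 + 10×4 = 405.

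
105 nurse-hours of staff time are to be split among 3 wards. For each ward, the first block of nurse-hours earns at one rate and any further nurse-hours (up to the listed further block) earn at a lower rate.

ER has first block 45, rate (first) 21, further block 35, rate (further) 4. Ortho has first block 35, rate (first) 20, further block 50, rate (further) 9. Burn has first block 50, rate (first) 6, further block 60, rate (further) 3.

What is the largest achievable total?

1870

Order all 6 blocks by rate: ER/T1 21 > Ortho/T1 20 > Ortho/T2 9 > Burn/T1 6 > ER/T2 4 > Burn/T2 3.
ER T1 at 21: fill all 45 ; 60 left.
Ortho T1 at 20: fill all 35 ; 25 left.
Ortho T2 at 9: only 25 left, fill 25.
Total = 21×45 + 20×35 + 9×25 = 1870.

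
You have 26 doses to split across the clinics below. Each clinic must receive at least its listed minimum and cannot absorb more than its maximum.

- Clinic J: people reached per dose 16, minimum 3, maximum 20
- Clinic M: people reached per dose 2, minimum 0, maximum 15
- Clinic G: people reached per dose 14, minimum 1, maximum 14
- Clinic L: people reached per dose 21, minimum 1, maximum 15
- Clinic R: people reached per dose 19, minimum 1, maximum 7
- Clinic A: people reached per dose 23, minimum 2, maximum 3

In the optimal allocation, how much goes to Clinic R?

4

Meeting every minimum uses 3+0+1+1+1+2 = 8 doses, leaving 18.
Highest people reached per dose first: Clinic A 23 > Clinic L 21 > Clinic R 19 > Clinic J 16 > Clinic G 14 > Clinic M 2.
Give Clinic A 1 more to hit its cap of 3 ; 17 left.
Clinic L: +14 to 15 (cap) ; 3 left.
Only 3 left; Clinic R takes them to reach 4.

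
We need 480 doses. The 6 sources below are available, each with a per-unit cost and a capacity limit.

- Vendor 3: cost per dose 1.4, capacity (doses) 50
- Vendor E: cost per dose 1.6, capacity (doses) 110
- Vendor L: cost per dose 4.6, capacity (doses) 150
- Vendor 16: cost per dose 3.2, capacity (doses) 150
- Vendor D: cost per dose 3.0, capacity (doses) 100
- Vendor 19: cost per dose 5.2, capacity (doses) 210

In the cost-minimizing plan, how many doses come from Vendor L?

Use sources in increasing cost order.
Take 50 from Vendor 3 at 1.4 ; need 430 more.
Vendor E (1.6): use full 110 ; 320 doses to go.
Vendor D at 3.0: take all 100 doses ; 220 still needed.
Take 150 from Vendor 16 at 3.2 ; need 70 more.
Vendor L at 4.6: take 70 of its 150 ; requirement met.
Vendor 19: unused.

70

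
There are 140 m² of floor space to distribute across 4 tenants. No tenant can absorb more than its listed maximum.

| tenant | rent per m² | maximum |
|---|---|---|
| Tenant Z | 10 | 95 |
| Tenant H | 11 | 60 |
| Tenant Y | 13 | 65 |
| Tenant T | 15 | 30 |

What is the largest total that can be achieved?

Order the tenants by rent per m²: Tenant T 15 > Tenant Y 13 > Tenant H 11 > Tenant Z 10.
Tenant T: +30 to 30 (cap) → 110 left.
Give Tenant Y 65 to hit its cap of 65 → 45 left.
Tenant H: +45 (room for 60) → 45. Pool exhausted.
Total = 11×45 + 13×65 + 15×30 = 1790.

1790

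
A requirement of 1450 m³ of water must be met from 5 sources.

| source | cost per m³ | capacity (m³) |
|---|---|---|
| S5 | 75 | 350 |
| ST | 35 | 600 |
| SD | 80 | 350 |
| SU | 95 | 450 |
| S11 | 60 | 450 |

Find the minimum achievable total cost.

78250

Fill from the cheapest source first.
Take 600 from ST at 35 → need 850 more.
Take 450 from S11 at 60 → need 400 more.
S5 at 75: take all 350 m³ → 50 still needed.
SD at 80: take 50 of its 350 → requirement met.
SU: unused.
Cost = 600×35 + 450×60 + 350×75 + 50×80 = 78250.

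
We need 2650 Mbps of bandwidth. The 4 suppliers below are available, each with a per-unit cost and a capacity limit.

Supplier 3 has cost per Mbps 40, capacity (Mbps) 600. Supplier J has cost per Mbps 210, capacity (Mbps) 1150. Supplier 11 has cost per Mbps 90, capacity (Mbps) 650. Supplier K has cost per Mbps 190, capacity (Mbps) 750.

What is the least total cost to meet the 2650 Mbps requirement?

Cheapest first:
Supplier 3 at 40: take all 600 Mbps — 2050 still needed.
Supplier 11 (90): use full 650 — 1400 Mbps to go.
Supplier K (190): use full 750 — 650 Mbps to go.
Take 650 from Supplier J at 210 to finish.
Cost = 600×40 + 650×90 + 750×190 + 650×210 = 361500.

361500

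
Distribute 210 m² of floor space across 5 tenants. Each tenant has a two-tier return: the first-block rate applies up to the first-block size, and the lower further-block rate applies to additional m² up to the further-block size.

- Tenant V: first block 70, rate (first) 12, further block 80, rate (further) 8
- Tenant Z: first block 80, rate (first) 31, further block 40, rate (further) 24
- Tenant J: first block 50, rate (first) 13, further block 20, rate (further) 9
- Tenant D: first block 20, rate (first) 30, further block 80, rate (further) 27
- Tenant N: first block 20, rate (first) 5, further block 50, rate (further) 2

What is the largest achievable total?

5960

Treat each block as its own option and order by rate: Tenant Z/first 31 > Tenant D/first 30 > Tenant D/second 27 > Tenant Z/second 24 > Tenant J/first 13 > Tenant V/first 12 > Tenant J/second 9 > Tenant V/second 8 > Tenant N/first 5 > Tenant N/second 2.
Tenant Z/first (31): +80 → 130 left.
Fill Tenant D first block (20 at 30) → 110 left.
Tenant D second at 27: fill all 80 → 30 left.
Tenant Z second at 24: only 30 left, fill 30.
Total = 31×80 + 30×20 + 27×80 + 24×30 = 5960.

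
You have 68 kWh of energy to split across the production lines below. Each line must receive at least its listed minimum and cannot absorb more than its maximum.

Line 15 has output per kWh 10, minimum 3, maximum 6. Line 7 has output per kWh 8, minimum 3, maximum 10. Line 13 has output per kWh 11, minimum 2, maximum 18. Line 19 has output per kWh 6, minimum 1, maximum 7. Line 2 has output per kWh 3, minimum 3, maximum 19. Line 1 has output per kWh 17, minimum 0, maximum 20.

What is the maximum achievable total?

Meeting every minimum uses 3+3+2+1+3+0 = 12 kWh, leaving 56.
Rank by output per kWh: Line 1 17 > Line 13 11 > Line 15 10 > Line 7 8 > Line 19 6 > Line 2 3.
Give Line 1 20 more to hit its cap of 20 — 36 left.
Line 13: +16 to 18 (cap) — 20 left.
Line 15: +3 to 6 (cap) — 17 left.
Line 7 takes 7 more to reach its cap of 10 — 10 left.
Line 19: +6 to 7 (cap) — 4 left.
Only 4 left; Line 2 takes them to reach 7.
Total = 10×6 + 8×10 + 11×18 + 6×7 + 3×7 + 17×20 = 741.

741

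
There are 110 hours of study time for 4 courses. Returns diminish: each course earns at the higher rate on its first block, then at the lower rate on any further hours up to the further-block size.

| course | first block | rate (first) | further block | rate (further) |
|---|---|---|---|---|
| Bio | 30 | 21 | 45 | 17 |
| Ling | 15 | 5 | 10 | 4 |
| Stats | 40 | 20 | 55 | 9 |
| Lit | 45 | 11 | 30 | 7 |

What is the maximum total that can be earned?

Order all 8 blocks by rate: Bio/tier1 21 > Stats/tier1 20 > Bio/tier2 17 > Lit/tier1 11 > Stats/tier2 9 > Lit/tier2 7 > Ling/tier1 5 > Ling/tier2 4.
Bio tier1 at 21: fill all 30 → 80 left.
Stats tier1 at 20: fill all 40 → 40 left.
Bio/tier2: +40 of 45 at 17; pool empty.
Total = 21×30 + 20×40 + 17×40 = 2110.

2110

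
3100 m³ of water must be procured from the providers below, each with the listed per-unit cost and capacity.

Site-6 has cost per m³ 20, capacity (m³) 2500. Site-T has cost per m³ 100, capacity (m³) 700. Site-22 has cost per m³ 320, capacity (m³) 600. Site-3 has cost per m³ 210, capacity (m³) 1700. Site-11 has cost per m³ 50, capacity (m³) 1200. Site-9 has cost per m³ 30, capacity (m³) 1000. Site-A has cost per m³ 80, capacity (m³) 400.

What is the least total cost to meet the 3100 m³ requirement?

68000

Use providers in increasing cost order.
Site-6 at 20: take all 2500 m³ — 600 still needed.
Take 600 from Site-9 at 30 to finish.
Site-11, Site-A, Site-T, Site-3, Site-22: unused.
Cost = 2500×20 + 600×30 = 68000.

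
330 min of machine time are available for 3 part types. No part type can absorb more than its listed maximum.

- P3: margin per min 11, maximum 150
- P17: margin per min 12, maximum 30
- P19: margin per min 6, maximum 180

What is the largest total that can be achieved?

Rank by margin per min: P17 12 > P3 11 > P19 6.
P17 takes 30 to reach its cap of 30 — 300 left.
P3 takes 150 to reach its cap of 150 — 150 left.
Only 150 left; P19 takes them to reach 150.
Total = 11×150 + 12×30 + 6×150 = 2910.

2910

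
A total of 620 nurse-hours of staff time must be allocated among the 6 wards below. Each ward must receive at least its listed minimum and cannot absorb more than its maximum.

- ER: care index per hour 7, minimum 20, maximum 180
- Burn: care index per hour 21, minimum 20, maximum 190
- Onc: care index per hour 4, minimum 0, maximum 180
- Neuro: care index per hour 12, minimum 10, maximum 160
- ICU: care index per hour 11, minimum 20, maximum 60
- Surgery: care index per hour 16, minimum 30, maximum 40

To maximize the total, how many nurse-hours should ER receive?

Meeting every minimum uses 20+20+0+10+20+30 = 100 nurse-hours, leaving 520.
Order the wards by care index per hour: Burn 21 > Surgery 16 > Neuro 12 > ICU 11 > ER 7 > Onc 4.
Give Burn 170 more to hit its cap of 190 → 350 left.
Surgery takes 10 more to reach its cap of 40 → 340 left.
Neuro takes 150 more to reach its cap of 160 → 190 left.
Give ICU 40 more to hit its cap of 60 → 150 left.
Only 150 left; ER takes them to reach 170.

170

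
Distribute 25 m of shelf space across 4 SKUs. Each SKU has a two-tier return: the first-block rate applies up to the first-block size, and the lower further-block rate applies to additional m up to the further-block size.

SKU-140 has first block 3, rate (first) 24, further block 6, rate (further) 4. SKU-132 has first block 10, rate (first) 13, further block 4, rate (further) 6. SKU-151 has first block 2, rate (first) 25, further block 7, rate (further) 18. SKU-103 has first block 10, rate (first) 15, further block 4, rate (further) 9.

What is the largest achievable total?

437

Treat each block as its own option and order by rate: SKU-151/T1 25 > SKU-140/T1 24 > SKU-151/T2 18 > SKU-103/T1 15 > SKU-132/T1 13 > SKU-103/T2 9 > SKU-132/T2 6 > SKU-140/T2 4.
SKU-151 T1 at 25: fill all 2 ; 23 left.
SKU-140/T1 (24): +3 ; 20 left.
Fill SKU-151 T2 block (7 at 18) ; 13 left.
SKU-103/T1 (15): +10 ; 3 left.
SKU-132/T1: +3 of 10 at 13; pool empty.
Total = 25×2 + 24×3 + 18×7 + 15×10 + 13×3 = 437.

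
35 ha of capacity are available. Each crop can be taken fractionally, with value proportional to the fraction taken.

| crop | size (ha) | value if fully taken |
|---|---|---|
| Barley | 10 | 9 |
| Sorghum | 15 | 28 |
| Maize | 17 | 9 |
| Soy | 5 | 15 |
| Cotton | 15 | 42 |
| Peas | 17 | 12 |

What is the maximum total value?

Best value per unit of size first: Soy 15/5≈3, Cotton 42/15≈2.8, Sorghum 28/15≈1.87, Barley 9/10≈0.9, Peas 12/17≈0.706, Maize 9/17≈0.529.
Take all of Soy (5 ha, value 15) ; 30 ha left.
All 15 ha of Cotton fit (value 42) ; 15 remain.
All 15 ha of Sorghum fit (value 28) ; 0 remain.
Total value = 85.

85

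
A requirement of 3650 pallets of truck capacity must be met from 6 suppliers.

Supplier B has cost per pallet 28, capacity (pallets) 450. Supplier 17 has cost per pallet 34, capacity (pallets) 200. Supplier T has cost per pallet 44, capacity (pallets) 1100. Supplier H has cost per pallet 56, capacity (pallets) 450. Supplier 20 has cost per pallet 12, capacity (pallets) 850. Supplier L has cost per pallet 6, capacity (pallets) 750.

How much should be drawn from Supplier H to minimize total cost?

300

Fill from the cheapest supplier first.
Supplier L (6): use full 750 ; 2900 pallets to go.
Supplier 20 at 12: take all 850 pallets ; 2050 still needed.
Take 450 from Supplier B at 28 ; need 1600 more.
Take 200 from Supplier 17 at 34 ; need 1400 more.
Supplier T at 44: take all 1100 pallets ; 300 still needed.
Take 300 from Supplier H at 56 to finish.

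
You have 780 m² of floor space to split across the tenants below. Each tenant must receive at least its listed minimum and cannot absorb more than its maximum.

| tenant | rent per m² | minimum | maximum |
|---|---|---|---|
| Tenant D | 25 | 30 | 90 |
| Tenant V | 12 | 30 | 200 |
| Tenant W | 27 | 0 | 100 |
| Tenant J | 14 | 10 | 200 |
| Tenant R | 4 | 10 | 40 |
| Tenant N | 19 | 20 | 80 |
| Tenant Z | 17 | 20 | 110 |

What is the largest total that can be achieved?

Meeting every minimum uses 30+30+0+10+10+20+20 = 120 m², leaving 660.
Highest rent per m² first: Tenant W 27 > Tenant D 25 > Tenant N 19 > Tenant Z 17 > Tenant J 14 > Tenant V 12 > Tenant R 4.
Tenant W: +100 to 100 (cap) — 560 left.
Tenant D: +60 to 90 (cap) — 500 left.
Tenant N: +60 to 80 (cap) — 440 left.
Tenant Z: +90 to 110 (cap) — 350 left.
Tenant J takes 190 more to reach its cap of 200 — 160 left.
Tenant V: +160 (room for 170) → 190. Pool exhausted.
Total = 25×90 + 12×190 + 27×100 + 14×200 + 4×10 + 19×80 + 17×110 = 13460.

13460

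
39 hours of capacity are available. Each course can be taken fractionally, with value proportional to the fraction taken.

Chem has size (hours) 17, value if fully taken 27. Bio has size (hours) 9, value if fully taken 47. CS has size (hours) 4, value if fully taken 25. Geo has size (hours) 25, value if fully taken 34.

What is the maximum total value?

111.24

Sort by value density: CS 25/4≈6.25, Bio 47/9≈5.22, Chem 27/17≈1.59, Geo 34/25≈1.36.
All 4 hours of CS fit (value 25) — 35 remain.
Bio: take in full, 9 hours for value 47 — 26 left.
All 17 hours of Chem fit (value 27) — 9 remain.
Only 9 hours remain; take 9/25 of Geo for value 34×9/25 = 12.24.
Total value = 111.24.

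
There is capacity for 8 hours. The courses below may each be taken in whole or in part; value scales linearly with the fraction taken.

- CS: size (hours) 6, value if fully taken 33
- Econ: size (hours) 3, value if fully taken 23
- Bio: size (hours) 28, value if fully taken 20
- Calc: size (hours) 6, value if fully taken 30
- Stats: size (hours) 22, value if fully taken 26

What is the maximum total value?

Rank by value-to-size ratio: Econ 23/3≈7.67, CS 33/6≈5.5, Calc 30/6≈5, Stats 26/22≈1.18, Bio 20/28≈0.714.
All 3 hours of Econ fit (value 23) — 5 remain.
5 hours left: a 5/6 share of CS gives 33×5/6 = 27.5.
Total value = 50.5.

50.5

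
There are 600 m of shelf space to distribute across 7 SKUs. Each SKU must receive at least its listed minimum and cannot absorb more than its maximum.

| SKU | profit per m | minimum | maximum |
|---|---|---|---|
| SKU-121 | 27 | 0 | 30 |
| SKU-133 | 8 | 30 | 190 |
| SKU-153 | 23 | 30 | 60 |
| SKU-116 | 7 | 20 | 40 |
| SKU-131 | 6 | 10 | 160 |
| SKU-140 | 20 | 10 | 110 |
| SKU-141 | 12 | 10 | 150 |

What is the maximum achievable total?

8110

Meeting every minimum uses 0+30+30+20+10+10+10 = 110 m, leaving 490.
Rank by profit per m: SKU-121 27 > SKU-153 23 > SKU-140 20 > SKU-141 12 > SKU-133 8 > SKU-116 7 > SKU-131 6.
SKU-121: +30 to 30 (cap) ; 460 left.
SKU-153 takes 30 more to reach its cap of 60 ; 430 left.
SKU-140: +100 to 110 (cap) ; 330 left.
SKU-141: +140 to 150 (cap) ; 190 left.
SKU-133: +160 to 190 (cap) ; 30 left.
Give SKU-116 20 more to hit its cap of 40 ; 10 left.
SKU-131 has room for 150 more but only 10 remain, so it gets 20.
Total = 27×30 + 8×190 + 23×60 + 7×40 + 6×20 + 20×110 + 12×150 = 8110.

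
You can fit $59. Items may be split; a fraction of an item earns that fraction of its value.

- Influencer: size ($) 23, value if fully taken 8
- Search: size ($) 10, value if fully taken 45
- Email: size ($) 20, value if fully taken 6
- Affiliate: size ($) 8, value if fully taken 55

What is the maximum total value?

113.4

Best value per unit of size first: Affiliate 55/8≈6.88, Search 45/10≈4.5, Influencer 8/23≈0.348, Email 6/20≈0.3.
All 8 $ of Affiliate fit (value 55) ; 51 remain.
Search: take in full, 10 $ for value 45 ; 41 left.
All 23 $ of Influencer fit (value 8) ; 18 remain.
18 $ left: a 18/20 share of Email gives 6×18/20 = 5.4.
Total value = 113.4.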